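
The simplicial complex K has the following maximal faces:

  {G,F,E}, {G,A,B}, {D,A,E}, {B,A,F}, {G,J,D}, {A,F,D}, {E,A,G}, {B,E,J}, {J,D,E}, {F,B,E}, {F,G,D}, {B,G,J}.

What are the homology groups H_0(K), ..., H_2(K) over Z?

Fix the vertex order A < B < D < E < F < G < J and write every simplex with vertices in increasing order. Then dim K = 2 and the simplices of K are:

  0-simplices (7): A, B, D, E, F, G, J
  1-simplices (18): AB, AD, AE, AF, AG, BE, BF, BG, BJ, DE, DF, DG, DJ, EF, EG, EJ, FG, GJ
  2-simplices (12): ABF, ABG, ADE, ADF, AEG, BEF, BEJ, BGJ, DEJ, DFG, DGJ, EFG

so the chain groups are C_0 ≅ Z^7, C_1 ≅ Z^18, C_2 ≅ Z^12.

Boundary ∂_1: C_1 → C_0 maps an edge to its endpoints' difference, ∂[p,q] = q − p.
As a 7×18 matrix over Z this has rank 6, with invariant factors (1,1,1,1,1,1).

∂_2: C_2 → C_1 acts by ∂[p,q,r] = [q,r] − [p,r] + [p,q]. For instance
  ∂AEG = EG − AG + AE,
  ∂ADE = DE − AE + AD.
The 18×12 boundary matrix has rank 12 and Smith normal form diag(1,1,1,1,1,1,1,1,1,1,1,2).

Reading off H_k = ker ∂_k / im ∂_{k+1}:

  H_0: rank C_0 − rank ∂_1 = 7 − 6 = 1, and the invariant factors of ∂_1 are all 1, so H_0 = Z.
  H_1: rank ker ∂_1 − rank ∂_2 = (18 − 6) − 12 = 0, and ∂_2 has invariant factor 2 > 1, so H_1 = Z/2Z.
  H_2: rank ker ∂_2 − rank ∂_3 = (12 − 12) − 0 = 0, and there is no ∂_3, so H_2 = 0.

H_0 = Z,  H_1 = Z/2Z,  H_2 = 0.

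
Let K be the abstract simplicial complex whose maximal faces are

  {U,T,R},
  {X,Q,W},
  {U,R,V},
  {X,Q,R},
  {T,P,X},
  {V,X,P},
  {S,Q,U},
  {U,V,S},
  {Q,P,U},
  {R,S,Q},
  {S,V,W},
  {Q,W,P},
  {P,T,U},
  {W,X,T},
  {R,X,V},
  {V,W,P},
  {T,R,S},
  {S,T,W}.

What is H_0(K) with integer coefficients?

H_0 = Z.

Order the vertices as P < Q < R < S < T < U < V < W < X. Listing each simplex with vertices in this order, K has dimension 2 with simplices:

  0-simplices (9): P, Q, R, S, T, U, V, W, X
  1-simplices (27): PQ, PT, PU, PV, PW, PX, QR, QS, QU, QW, QX, RS, RT, RU, RV, RX, ST, SU, SV, SW, TU, TW, TX, UV, VW, VX, WX
  2-simplices (18): PQU, PQW, PTU, PTX, PVW, PVX, QRS, QRX, QSU, QWX, RST, RTU, RUV, RVX, STW, SUV, SVW, TWX

so the chain groups are C_0 ≅ Z^9, C_1 ≅ Z^27, C_2 ≅ Z^18.

∂_1: C_1 → C_0 is given by ∂[p,q] = [q] − [p].
The 9×27 boundary matrix has rank 8 and Smith normal form diag(1,1,1,1,1,1,1,1).

∂_2: C_2 → C_1 maps a triangle to the signed sum of its edges. For instance
  ∂STW = TW − SW + ST,
  ∂RVX = VX − RX + RV.
The 27×18 boundary matrix has rank 18 and Smith normal form diag(1,1,1,1,1,1,1,1,1,1,1,1,1,1,1,1,1,2).

From H_k ≅ ker(∂_k) / im(∂_{k+1}) we obtain:

  H_0: rank C_0 − rank ∂_1 = 9 − 8 = 1, and the invariant factors of ∂_1 are all 1, so H_0 = Z.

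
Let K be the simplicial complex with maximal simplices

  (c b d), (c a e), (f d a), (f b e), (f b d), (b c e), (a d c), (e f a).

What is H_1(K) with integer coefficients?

Take the total order a < b < c < d < e < f on the vertex set. Then K (dimension 2) consists of the simplices:

  0-simplices (6): a, b, c, d, e, f
  1-simplices (12): ac, ad, ae, af, bc, bd, be, bf, cd, ce, df, ef
  2-simplices (8): acd, ace, adf, aef, bcd, bce, bdf, bef

Hence C_0 ≅ Z^6, C_1 ≅ Z^12, C_2 ≅ Z^8.

Boundary ∂_1: C_1 → C_0 sends each edge [p,q] (with p < q) to q − p.
The 6×12 boundary matrix has rank 5 and Smith normal form diag(1,1,1,1,1).

∂_2: C_2 → C_1 acts by ∂[p,q,r] = [q,r] − [p,r] + [p,q]. For instance
  ∂bce = ce − be + bc,
  ∂aef = ef − af + ae.
The resulting 12×8 matrix has rank 7, and its Smith normal form has invariant factors (1,1,1,1,1,1,1).

Reading off H_k = ker ∂_k / im ∂_{k+1}:

  H_1: rank ker ∂_1 − rank ∂_2 = (12 − 5) − 7 = 0, and the invariant factors of ∂_2 are all 1, so H_1 ≅ 0.

(K is a triangulation of the 2-sphere S^2.)

H_1 ≅ 0.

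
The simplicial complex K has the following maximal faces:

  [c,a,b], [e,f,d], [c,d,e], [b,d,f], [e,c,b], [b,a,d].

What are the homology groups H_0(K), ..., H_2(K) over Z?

H_0 ≅ Z,  H_1 ≅ Z,  H_2 = 0.

Take the total order a < b < c < d < e < f on the vertex set. Then K (dimension 2) consists of the simplices:

  0-simplices (6): a, b, c, d, e, f
  1-simplices (12): ab, ac, ad, bc, bd, be, bf, cd, ce, de, df, ef
  2-simplices (6): abc, abd, bce, bdf, cde, def

giving chain groups C_0 ≅ Z^6, C_1 ≅ Z^12, C_2 ≅ Z^6.

∂_1: C_1 → C_0 sends each edge [p,q] (with p < q) to q − p. For instance
  ∂ad = d − a.
As a 6×12 matrix over Z this has rank 5, with invariant factors (1,1,1,1,1).

Boundary ∂_2: C_2 → C_1 maps a triangle to the signed sum of its edges. For instance
  ∂abd = bd − ad + ab,
  ∂abc = bc − ac + ab.
As a 12×6 matrix over Z this has rank 6, with invariant factors (1,1,1,1,1,1).

Now H_k = ker ∂_k / im ∂_{k+1}, so:

  H_0: rank C_0 − rank ∂_1 = 6 − 5 = 1, and the invariant factors of ∂_1 are all 1, so H_0 = Z.
  H_1: rank ker ∂_1 − rank ∂_2 = (12 − 5) − 6 = 1, and the invariant factors of ∂_2 are all 1, so H_1 = Z.
  H_2: rank ker ∂_2 − rank ∂_3 = (6 − 6) − 0 = 0, and there is no ∂_3, so H_2 = 0.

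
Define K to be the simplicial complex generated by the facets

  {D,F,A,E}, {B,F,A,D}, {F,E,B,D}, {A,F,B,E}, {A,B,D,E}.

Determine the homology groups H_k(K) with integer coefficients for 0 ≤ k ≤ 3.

H_0 ≅ Z,  H_1 = 0,  H_2 = 0,  H_3 ≅ Z.

We work with the vertex ordering A < B < D < E < F. The simplices of K, each written with vertices in increasing order, are:

  0-simplices (5): A, B, D, E, F
  1-simplices (10): AB, AD, AE, AF, BD, BE, BF, DE, DF, EF
  2-simplices (10): ABD, ABE, ABF, ADE, ADF, AEF, BDE, BDF, BEF, DEF
  3-simplices (5): ABDE, ABDF, ABEF, ADEF, BDEF

giving chain groups C_0 ≅ Z^5, C_1 ≅ Z^10, C_2 ≅ Z^10, C_3 ≅ Z^5.

The boundary map ∂_1: C_1 → C_0 is given by ∂[p,q] = [q] − [p].
This gives a 5×10 integer matrix of rank 4; reducing to Smith normal form yields diagonal entries (1,1,1,1).

The boundary map ∂_2: C_2 → C_1 maps a triangle to the signed sum of its edges. For instance
  ∂ABF = BF − AF + AB,
  ∂ADE = DE − AE + AD.
This gives a 10×10 integer matrix of rank 6; reducing to Smith normal form yields diagonal entries (1,1,1,1,1,1).

∂_3: C_3 → C_2 sends each 3-simplex σ to the alternating sum Σ_i (−1)^i (σ with its i-th vertex removed). For instance
  ∂ABEF = BEF − AEF + ABF − ABE,
  ∂BDEF = DEF − BEF + BDF − BDE.
This gives a 10×5 integer matrix of rank 4; reducing to Smith normal form yields diagonal entries (1,1,1,1).

From H_k ≅ ker(∂_k) / im(∂_{k+1}) we obtain:

  H_0: rank C_0 − rank ∂_1 = 5 − 4 = 1, and the invariant factors of ∂_1 are all 1, so H_0 ≅ Z.
  H_1: rank ker ∂_1 − rank ∂_2 = (10 − 4) − 6 = 0, and the invariant factors of ∂_2 are all 1, so H_1 ≅ 0.
  H_2: rank ker ∂_2 − rank ∂_3 = (10 − 6) − 4 = 0, and the invariant factors of ∂_3 are all 1, so H_2 ≅ 0.
  H_3: rank ker ∂_3 − rank ∂_4 = (5 − 4) − 0 = 1, and there is no ∂_4, so H_3 ≅ Z.

(K is a triangulation of the 3-sphere S^3.)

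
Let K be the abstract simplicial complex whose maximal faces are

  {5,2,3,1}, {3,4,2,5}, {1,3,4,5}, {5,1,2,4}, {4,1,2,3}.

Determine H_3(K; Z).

K has 5 vertices, 10 edges, 10 triangles, 5 3-simplices.
rank ∂_3 = 4, rank ∂_4 = 0 ⇒ b_3 = 5 − 4 − 0 = 1. So H_3 ≅ Z.

H_3 ≅ Z.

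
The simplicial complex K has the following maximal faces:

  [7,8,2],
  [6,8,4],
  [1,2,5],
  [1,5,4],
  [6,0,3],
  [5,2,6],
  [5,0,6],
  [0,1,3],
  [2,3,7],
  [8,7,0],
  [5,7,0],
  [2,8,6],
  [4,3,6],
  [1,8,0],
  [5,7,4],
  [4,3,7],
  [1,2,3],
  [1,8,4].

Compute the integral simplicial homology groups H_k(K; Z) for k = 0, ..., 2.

We work with the vertex ordering 0 < 1 < 2 < 3 < 4 < 5 < 6 < 7 < 8. The simplices of K, each written with vertices in increasing order, are:

  0-simplices (9): [0], [1], [2], [3], [4], [5], [6], [7], [8]
  1-simplices (27): (27 of them)
  2-simplices (18): [0,1,3], [0,1,8], [0,3,6], [0,5,6], [0,5,7], [0,7,8], [1,2,3], [1,2,5], [1,4,5], [1,4,8], [2,3,7], [2,5,6], [2,6,8], [2,7,8], [3,4,6], [3,4,7], [4,5,7], [4,6,8]

Hence C_0 ≅ Z^9, C_1 ≅ Z^27, C_2 ≅ Z^18.

The boundary map ∂_1: C_1 → C_0 is given by ∂[p,q] = [q] − [p]. For instance
  ∂[0,7] = [7] − [0].
The 9×27 boundary matrix has rank 8 and Smith normal form diag(1,1,1,1,1,1,1,1).

The boundary map ∂_2: C_2 → C_1 maps a triangle to the signed sum of its edges. For instance
  ∂[0,1,8] = [1,8] − [0,8] + [0,1],
  ∂[1,4,8] = [4,8] − [1,8] + [1,4].
This gives a 27×18 integer matrix of rank 17; reducing to Smith normal form yields diagonal entries (1,1,1,1,1,1,1,1,1,1,1,1,1,1,1,1,1).

From H_k ≅ ker(∂_k) / im(∂_{k+1}) we obtain:

  H_0: rank C_0 − rank ∂_1 = 9 − 8 = 1, and the invariant factors of ∂_1 are all 1, so H_0 = Z.
  H_1: rank ker ∂_1 − rank ∂_2 = (27 − 8) − 17 = 2, and the invariant factors of ∂_2 are all 1, so H_1 = Z^2.
  H_2: rank ker ∂_2 − rank ∂_3 = (18 − 17) − 0 = 1, and there is no ∂_3, so H_2 = Z.

H_0 = Z,  H_1 = Z^2,  H_2 = Z.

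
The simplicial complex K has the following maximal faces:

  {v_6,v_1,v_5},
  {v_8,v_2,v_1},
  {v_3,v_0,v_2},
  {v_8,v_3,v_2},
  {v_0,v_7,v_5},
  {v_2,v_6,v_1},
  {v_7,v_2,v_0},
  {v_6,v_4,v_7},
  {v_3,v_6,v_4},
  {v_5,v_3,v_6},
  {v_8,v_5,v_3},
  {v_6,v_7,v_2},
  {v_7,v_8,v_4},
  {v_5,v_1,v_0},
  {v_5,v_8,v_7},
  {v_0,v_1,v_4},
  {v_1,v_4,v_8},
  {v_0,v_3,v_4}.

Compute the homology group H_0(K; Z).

H_0 ≅ Z.

Order the vertices as v_0 < v_1 < v_2 < v_3 < v_4 < v_5 < v_6 < v_7 < v_8. Listing each simplex with vertices in this order, K has dimension 2 with simplices:

  0-simplices (9): [v_0], [v_1], [v_2], [v_3], [v_4], [v_5], [v_6], [v_7], [v_8]
  1-simplices (27): (27 of them)
  2-simplices (18): (18 of them)

so the chain groups are C_0 ≅ Z^9, C_1 ≅ Z^27, C_2 ≅ Z^18.

The boundary map ∂_1: C_1 → C_0 is given by ∂[p,q] = [q] − [p].
The 9×27 boundary matrix has rank 8 and Smith normal form diag(1,1,1,1,1,1,1,1).

The boundary map ∂_2: C_2 → C_1 acts by ∂[p,q,r] = [q,r] − [p,r] + [p,q]. For instance
  ∂[v_0,v_1,v_4] = [v_1,v_4] − [v_0,v_4] + [v_0,v_1],
  ∂[v_3,v_5,v_6] = [v_5,v_6] − [v_3,v_6] + [v_3,v_5].
As a 27×18 matrix over Z this has rank 17, with invariant factors (1,1,1,1,1,1,1,1,1,1,1,1,1,1,1,1,1).

From H_k ≅ ker(∂_k) / im(∂_{k+1}) we obtain:

  H_0: rank C_0 − rank ∂_1 = 9 − 8 = 1, and the invariant factors of ∂_1 are all 1, so H_0 ≅ Z.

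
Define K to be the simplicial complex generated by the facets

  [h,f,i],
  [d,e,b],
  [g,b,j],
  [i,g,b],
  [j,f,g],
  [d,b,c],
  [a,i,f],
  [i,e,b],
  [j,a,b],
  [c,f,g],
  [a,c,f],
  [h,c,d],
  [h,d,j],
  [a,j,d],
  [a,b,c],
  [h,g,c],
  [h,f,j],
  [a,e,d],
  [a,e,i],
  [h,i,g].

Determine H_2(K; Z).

We work with the vertex ordering a < b < c < d < e < f < g < h < i < j. The simplices of K, each written with vertices in increasing order, are:

  0-simplices (10): a, b, c, d, e, f, g, h, i, j
  1-simplices (30): ab, ac, ad, ae, af, ai, aj, bc, bd, be, bg, bi, bj, cd, cf, cg, ch, de, dh, dj, ei, fg, fh, fi, fj, gh, gi, gj, hi, hj
  2-simplices (20): abc, abj, acf, ade, adj, aei, afi, bcd, bde, bei, bgi, bgj, cdh, cfg, cgh, dhj, fgj, fhi, fhj, ghi

Hence C_0 ≅ Z^10, C_1 ≅ Z^30, C_2 ≅ Z^20.

∂_1: C_1 → C_0 sends each edge [p,q] (with p < q) to q − p. For instance
  ∂ab = b − a.
The 10×30 boundary matrix has rank 9 and Smith normal form diag(1,1,1,1,1,1,1,1,1).

Boundary ∂_2: C_2 → C_1 acts by ∂[p,q,r] = [q,r] − [p,r] + [p,q]. For instance
  ∂acf = cf − af + ac,
  ∂dhj = hj − dj + dh.
The resulting 30×20 matrix has rank 20, and its Smith normal form has invariant factors (1,1,1,1,1,1,1,1,1,1,1,1,1,1,1,1,1,1,1,2).

Now H_k = ker ∂_k / im ∂_{k+1}, so:

  H_2: rank ker ∂_2 − rank ∂_3 = (20 − 20) − 0 = 0, and there is no ∂_3, so H_2 ≅ 0.

H_2 = 0.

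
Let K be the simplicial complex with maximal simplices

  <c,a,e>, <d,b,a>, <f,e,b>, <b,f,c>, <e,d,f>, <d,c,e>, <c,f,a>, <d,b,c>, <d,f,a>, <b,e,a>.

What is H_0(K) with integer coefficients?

Fix the vertex order a < b < c < d < e < f and write every simplex with vertices in increasing order. Then dim K = 2 and the simplices of K are:

  0-simplices (6): a, b, c, d, e, f
  1-simplices (15): ab, ac, ad, ae, af, bc, bd, be, bf, cd, ce, cf, de, df, ef
  2-simplices (10): abd, abe, ace, acf, adf, bcd, bcf, bef, cde, def

giving chain groups C_0 ≅ Z^6, C_1 ≅ Z^15, C_2 ≅ Z^10.

∂_1: C_1 → C_0 sends each edge [p,q] (with p < q) to q − p. For instance
  ∂ab = b − a.
The 6×15 boundary matrix has rank 5 and Smith normal form diag(1,1,1,1,1).

Boundary ∂_2: C_2 → C_1 maps a triangle to the signed sum of its edges. For instance
  ∂abd = bd − ad + ab,
  ∂abe = be − ae + ab.
This gives a 15×10 integer matrix of rank 10; reducing to Smith normal form yields diagonal entries (1,1,1,1,1,1,1,1,1,2).

Computing H_k = (kernel of ∂_k) / (image of ∂_{k+1}):

  H_0: rank C_0 − rank ∂_1 = 6 − 5 = 1, and the invariant factors of ∂_1 are all 1, so H_0 = Z.

H_0 = Z.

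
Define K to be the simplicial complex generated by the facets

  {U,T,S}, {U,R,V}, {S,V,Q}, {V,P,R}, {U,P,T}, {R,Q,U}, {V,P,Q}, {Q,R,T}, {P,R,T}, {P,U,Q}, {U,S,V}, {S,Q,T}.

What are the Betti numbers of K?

b_0 = 1, b_1 = 0, b_2 = 0.

K has 7 vertices, 18 edges, 12 triangles.
rank ∂_0 = 0, rank ∂_1 = 6 ⇒ b_0 = 7 − 0 − 6 = 1; all invariant factors of ∂_1 are 1 so no torsion. So H_0 ≅ Z.
rank ∂_1 = 6, rank ∂_2 = 12 ⇒ b_1 = 18 − 6 − 12 = 0; ∂_2 has invariant factor(s) [2] giving torsion. So H_1 ≅ Z/2.
rank ∂_2 = 12, rank ∂_3 = 0 ⇒ b_2 = 12 − 12 − 0 = 0. So H_2 ≅ 0.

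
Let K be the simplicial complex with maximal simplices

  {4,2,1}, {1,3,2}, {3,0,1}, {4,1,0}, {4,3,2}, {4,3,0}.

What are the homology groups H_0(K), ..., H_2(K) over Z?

H_0 = Z,  H_1 = 0,  H_2 = Z.

Fix the vertex order 0 < 1 < 2 < 3 < 4 and write every simplex with vertices in increasing order. Then dim K = 2 and the simplices of K are:

  0-simplices (5): [0], [1], [2], [3], [4]
  1-simplices (9): [0,1], [0,3], [0,4], [1,2], [1,3], [1,4], [2,3], [2,4], [3,4]
  2-simplices (6): [0,1,3], [0,1,4], [0,3,4], [1,2,3], [1,2,4], [2,3,4]

Hence C_0 ≅ Z^5, C_1 ≅ Z^9, C_2 ≅ Z^6.

The boundary map ∂_1: C_1 → C_0 sends each edge [p,q] (with p < q) to q − p. For instance
  ∂[0,4] = [4] − [0].
The 5×9 boundary matrix has rank 4 and Smith normal form diag(1,1,1,1).

The boundary map ∂_2: C_2 → C_1 acts by ∂[p,q,r] = [q,r] − [p,r] + [p,q]. For instance
  ∂[1,2,4] = [2,4] − [1,4] + [1,2],
  ∂[0,1,4] = [1,4] − [0,4] + [0,1].
As a 9×6 matrix over Z this has rank 5, with invariant factors (1,1,1,1,1).

Reading off H_k = ker ∂_k / im ∂_{k+1}:

  H_0: rank C_0 − rank ∂_1 = 5 − 4 = 1, and the invariant factors of ∂_1 are all 1, so H_0 = Z.
  H_1: rank ker ∂_1 − rank ∂_2 = (9 − 4) − 5 = 0, and the invariant factors of ∂_2 are all 1, so H_1 = 0.
  H_2: rank ker ∂_2 − rank ∂_3 = (6 − 5) − 0 = 1, and there is no ∂_3, so H_2 = Z.

As a check, the Euler characteristic is 5 − 9 + 6 = 2, which agrees with 1 − 0 + 1 = 2.
(K is a triangulation of the 2-sphere S^2.)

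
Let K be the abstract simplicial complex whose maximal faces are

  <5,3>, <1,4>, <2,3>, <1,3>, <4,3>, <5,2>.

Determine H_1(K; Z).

H_1 ≅ Z^2.

Order the vertices as 1 < 2 < 3 < 4 < 5. Listing each simplex with vertices in this order, K has dimension 1 with simplices:

  0-simplices (5): [1], [2], [3], [4], [5]
  1-simplices (6): [1,3], [1,4], [2,3], [2,5], [3,4], [3,5]

so the chain groups are C_0 ≅ Z^5, C_1 ≅ Z^6.

∂_1: C_1 → C_0 maps an edge to its endpoints' difference, ∂[p,q] = q − p.
This gives a 5×6 integer matrix of rank 4; reducing to Smith normal form yields diagonal entries (1,1,1,1).

From H_k ≅ ker(∂_k) / im(∂_{k+1}) we obtain:

  H_1: rank ker ∂_1 − rank ∂_2 = (6 − 4) − 0 = 2, and there is no ∂_2, so H_1 ≅ Z^2.

(K is a triangulation of a wedge of 2 circles.)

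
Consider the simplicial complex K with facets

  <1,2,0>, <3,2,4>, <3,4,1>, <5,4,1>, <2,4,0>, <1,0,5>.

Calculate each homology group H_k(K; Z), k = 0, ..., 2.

H_0 ≅ Z,  H_1 ≅ Z,  H_2 = 0.

We work with the vertex ordering 0 < 1 < 2 < 3 < 4 < 5. The simplices of K, each written with vertices in increasing order, are:

  0-simplices (6): [0], [1], [2], [3], [4], [5]
  1-simplices (12): [0,1], [0,2], [0,4], [0,5], [1,2], [1,3], [1,4], [1,5], [2,3], [2,4], [3,4], [4,5]
  2-simplices (6): [0,1,2], [0,1,5], [0,2,4], [1,3,4], [1,4,5], [2,3,4]

Hence C_0 ≅ Z^6, C_1 ≅ Z^12, C_2 ≅ Z^6.

∂_1: C_1 → C_0 sends each edge [p,q] (with p < q) to q − p. For instance
  ∂[2,3] = [3] − [2].
As a 6×12 matrix over Z this has rank 5, with invariant factors (1,1,1,1,1).

The boundary map ∂_2: C_2 → C_1 sends each 2-simplex [p,q,r] to [q,r] − [p,r] + [p,q]. For instance
  ∂[2,3,4] = [3,4] − [2,4] + [2,3],
  ∂[0,2,4] = [2,4] − [0,4] + [0,2].
The resulting 12×6 matrix has rank 6, and its Smith normal form has invariant factors (1,1,1,1,1,1).

Reading off H_k = ker ∂_k / im ∂_{k+1}:

  H_0: rank C_0 − rank ∂_1 = 6 − 5 = 1, and the invariant factors of ∂_1 are all 1, so H_0 = Z.
  H_1: rank ker ∂_1 − rank ∂_2 = (12 − 5) − 6 = 1, and the invariant factors of ∂_2 are all 1, so H_1 = Z.
  H_2: rank ker ∂_2 − rank ∂_3 = (6 − 6) − 0 = 0, and there is no ∂_3, so H_2 = 0.

(K is a triangulation of the cylinder S^1 x I.)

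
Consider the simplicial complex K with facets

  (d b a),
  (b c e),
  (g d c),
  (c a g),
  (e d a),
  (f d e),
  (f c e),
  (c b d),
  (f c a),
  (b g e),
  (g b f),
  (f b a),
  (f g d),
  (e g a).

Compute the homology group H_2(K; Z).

H_2 ≅ Z.

Take the total order a < b < c < d < e < f < g on the vertex set. Then K (dimension 2) consists of the simplices:

  0-simplices (7): a, b, c, d, e, f, g
  1-simplices (21): ab, ac, ad, ae, af, ag, bc, bd, be, bf, bg, cd, ce, cf, cg, de, df, dg, ef, eg, fg
  2-simplices (14): abd, abf, acf, acg, ade, aeg, bcd, bce, beg, bfg, cdg, cef, def, dfg

Hence C_0 ≅ Z^7, C_1 ≅ Z^21, C_2 ≅ Z^14.

Boundary ∂_1: C_1 → C_0 sends each edge [p,q] (with p < q) to q − p. For instance
  ∂ab = b − a.
The 7×21 boundary matrix has rank 6 and Smith normal form diag(1,1,1,1,1,1).

∂_2: C_2 → C_1 acts by ∂[p,q,r] = [q,r] − [p,r] + [p,q]. For instance
  ∂cef = ef − cf + ce,
  ∂def = ef − df + de.
As a 21×14 matrix over Z this has rank 13, with invariant factors (1,1,1,1,1,1,1,1,1,1,1,1,1).

From H_k ≅ ker(∂_k) / im(∂_{k+1}) we obtain:

  H_2: rank ker ∂_2 − rank ∂_3 = (14 − 13) − 0 = 1, and there is no ∂_3, so H_2 = Z.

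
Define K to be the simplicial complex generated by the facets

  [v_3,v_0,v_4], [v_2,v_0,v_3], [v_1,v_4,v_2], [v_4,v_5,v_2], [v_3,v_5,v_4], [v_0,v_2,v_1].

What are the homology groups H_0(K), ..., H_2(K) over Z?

H_0 = Z,  H_1 = Z,  H_2 = 0.

K has 6 vertices, 12 edges, 6 triangles.
rank ∂_0 = 0, rank ∂_1 = 5 ⇒ b_0 = 6 − 0 − 5 = 1; all invariant factors of ∂_1 are 1 so no torsion. So H_0 = Z.
rank ∂_1 = 5, rank ∂_2 = 6 ⇒ b_1 = 12 − 5 − 6 = 1; all invariant factors of ∂_2 are 1 so no torsion. So H_1 = Z.
rank ∂_2 = 6, rank ∂_3 = 0 ⇒ b_2 = 6 − 6 − 0 = 0. So H_2 = 0.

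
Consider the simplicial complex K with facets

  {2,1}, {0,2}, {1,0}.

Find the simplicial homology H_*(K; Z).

H_0 ≅ Z,  H_1 ≅ Z.

Order the vertices as 0 < 1 < 2. Listing each simplex with vertices in this order, K has dimension 1 with simplices:

  0-simplices (3): [0], [1], [2]
  1-simplices (3): [0,1], [0,2], [1,2]

Hence C_0 ≅ Z^3, C_1 ≅ Z^3.

∂_1: C_1 → C_0 maps an edge to its endpoints' difference, ∂[p,q] = q − p. For instance
  ∂[0,2] = [2] − [0].
This gives a 3×3 integer matrix of rank 2; reducing to Smith normal form yields diagonal entries (1,1).

From H_k ≅ ker(∂_k) / im(∂_{k+1}) we obtain:

  H_0: rank C_0 − rank ∂_1 = 3 − 2 = 1, and the invariant factors of ∂_1 are all 1, so H_0 ≅ Z.
  H_1: rank ker ∂_1 − rank ∂_2 = (3 − 2) − 0 = 1, and there is no ∂_2, so H_1 ≅ Z.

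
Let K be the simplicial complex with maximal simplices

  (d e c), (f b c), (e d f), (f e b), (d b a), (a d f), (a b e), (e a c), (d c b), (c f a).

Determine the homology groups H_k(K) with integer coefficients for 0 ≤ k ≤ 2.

H_0 = Z,  H_1 = Z/2,  H_2 = 0.

K has 6 vertices, 15 edges, 10 triangles.
rank ∂_0 = 0, rank ∂_1 = 5 ⇒ b_0 = 6 − 0 − 5 = 1; all invariant factors of ∂_1 are 1 so no torsion. So H_0 ≅ Z.
rank ∂_1 = 5, rank ∂_2 = 10 ⇒ b_1 = 15 − 5 − 10 = 0; ∂_2 has invariant factor(s) [2] giving torsion. So H_1 ≅ Z/2.
rank ∂_2 = 10, rank ∂_3 = 0 ⇒ b_2 = 10 − 10 − 0 = 0. So H_2 ≅ 0.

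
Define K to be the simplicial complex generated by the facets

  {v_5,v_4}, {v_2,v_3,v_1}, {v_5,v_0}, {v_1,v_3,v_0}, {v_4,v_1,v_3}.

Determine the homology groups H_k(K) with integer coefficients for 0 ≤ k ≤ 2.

Fix the vertex order v_0 < v_1 < v_2 < v_3 < v_4 < v_5 and write every simplex with vertices in increasing order. Then dim K = 2 and the simplices of K are:

  0-simplices (6): [v_0], [v_1], [v_2], [v_3], [v_4], [v_5]
  1-simplices (9): [v_0,v_1], [v_0,v_3], [v_0,v_5], [v_1,v_2], [v_1,v_3], [v_1,v_4], [v_2,v_3], [v_3,v_4], [v_4,v_5]
  2-simplices (3): [v_0,v_1,v_3], [v_1,v_2,v_3], [v_1,v_3,v_4]

Hence C_0 ≅ Z^6, C_1 ≅ Z^9, C_2 ≅ Z^3.

Boundary ∂_1: C_1 → C_0 sends each edge [p,q] (with p < q) to q − p. For instance
  ∂[v_1,v_4] = [v_4] − [v_1].
As a 6×9 matrix over Z this has rank 5, with invariant factors (1,1,1,1,1).

Boundary ∂_2: C_2 → C_1 sends each 2-simplex [p,q,r] to [q,r] − [p,r] + [p,q]. For instance
  ∂[v_1,v_2,v_3] = [v_2,v_3] − [v_1,v_3] + [v_1,v_2],
  ∂[v_1,v_3,v_4] = [v_3,v_4] − [v_1,v_4] + [v_1,v_3].
As a 9×3 matrix over Z this has rank 3, with invariant factors (1,1,1).

Reading off H_k = ker ∂_k / im ∂_{k+1}:

  H_0: rank C_0 − rank ∂_1 = 6 − 5 = 1, and the invariant factors of ∂_1 are all 1, so H_0 ≅ Z.
  H_1: rank ker ∂_1 − rank ∂_2 = (9 − 5) − 3 = 1, and the invariant factors of ∂_2 are all 1, so H_1 ≅ Z.
  H_2: rank ker ∂_2 − rank ∂_3 = (3 − 3) − 0 = 0, and there is no ∂_3, so H_2 ≅ 0.

As a check, the Euler characteristic is 6 − 9 + 3 = 0, which agrees with 1 − 1 + 0 = 0.

H_0 = Z,  H_1 = Z,  H_2 = 0.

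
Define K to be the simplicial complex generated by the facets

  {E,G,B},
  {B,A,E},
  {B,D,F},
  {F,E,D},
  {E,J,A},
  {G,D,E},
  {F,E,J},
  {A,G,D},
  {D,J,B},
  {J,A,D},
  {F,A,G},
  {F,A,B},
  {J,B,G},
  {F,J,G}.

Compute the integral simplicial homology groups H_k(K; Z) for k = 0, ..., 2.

H_0 ≅ Z,  H_1 ≅ Z^2,  H_2 ≅ Z.

Fix the vertex order A < B < D < E < F < G < J and write every simplex with vertices in increasing order. Then dim K = 2 and the simplices of K are:

  0-simplices (7): A, B, D, E, F, G, J
  1-simplices (21): AB, AD, AE, AF, AG, AJ, BD, BE, BF, BG, BJ, DE, DF, DG, DJ, EF, EG, EJ, FG, FJ, GJ
  2-simplices (14): ABE, ABF, ADG, ADJ, AEJ, AFG, BDF, BDJ, BEG, BGJ, DEF, DEG, EFJ, FGJ

so the chain groups are C_0 ≅ Z^7, C_1 ≅ Z^21, C_2 ≅ Z^14.

Boundary ∂_1: C_1 → C_0 is given by ∂[p,q] = [q] − [p].
The resulting 7×21 matrix has rank 6, and its Smith normal form has invariant factors (1,1,1,1,1,1).

The boundary map ∂_2: C_2 → C_1 acts by ∂[p,q,r] = [q,r] − [p,r] + [p,q]. For instance
  ∂AEJ = EJ − AJ + AE,
  ∂AFG = FG − AG + AF.
As a 21×14 matrix over Z this has rank 13, with invariant factors (1,1,1,1,1,1,1,1,1,1,1,1,1).

From H_k ≅ ker(∂_k) / im(∂_{k+1}) we obtain:

  H_0: rank C_0 − rank ∂_1 = 7 − 6 = 1, and the invariant factors of ∂_1 are all 1, so H_0 = Z.
  H_1: rank ker ∂_1 − rank ∂_2 = (21 − 6) − 13 = 2, and the invariant factors of ∂_2 are all 1, so H_1 = Z^2.
  H_2: rank ker ∂_2 − rank ∂_3 = (14 − 13) − 0 = 1, and there is no ∂_3, so H_2 = Z.

(K is a triangulation of the torus T^2.)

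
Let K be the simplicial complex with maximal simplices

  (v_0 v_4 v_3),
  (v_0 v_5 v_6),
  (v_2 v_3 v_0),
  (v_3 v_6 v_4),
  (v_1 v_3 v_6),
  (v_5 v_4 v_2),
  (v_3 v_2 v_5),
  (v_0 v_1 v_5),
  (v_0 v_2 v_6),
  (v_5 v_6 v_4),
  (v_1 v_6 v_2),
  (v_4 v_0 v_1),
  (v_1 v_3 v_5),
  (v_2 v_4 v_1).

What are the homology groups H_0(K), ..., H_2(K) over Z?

H_0 = Z,  H_1 = Z^2,  H_2 = Z.

Take the total order v_0 < v_1 < v_2 < v_3 < v_4 < v_5 < v_6 on the vertex set. Then K (dimension 2) consists of the simplices:

  0-simplices (7): [v_0], [v_1], [v_2], [v_3], [v_4], [v_5], [v_6]
  1-simplices (21): (21 of them)
  2-simplices (14): (14 of them)

so the chain groups are C_0 ≅ Z^7, C_1 ≅ Z^21, C_2 ≅ Z^14.

Boundary ∂_1: C_1 → C_0 maps an edge to its endpoints' difference, ∂[p,q] = q − p. For instance
  ∂[v_0,v_3] = [v_3] − [v_0].
This gives a 7×21 integer matrix of rank 6; reducing to Smith normal form yields diagonal entries (1,1,1,1,1,1).

Boundary ∂_2: C_2 → C_1 sends each 2-simplex [p,q,r] to [q,r] − [p,r] + [p,q]. For instance
  ∂[v_0,v_3,v_4] = [v_3,v_4] − [v_0,v_4] + [v_0,v_3],
  ∂[v_2,v_3,v_5] = [v_3,v_5] − [v_2,v_5] + [v_2,v_3].
This gives a 21×14 integer matrix of rank 13; reducing to Smith normal form yields diagonal entries (1,1,1,1,1,1,1,1,1,1,1,1,1).

Reading off H_k = ker ∂_k / im ∂_{k+1}:

  H_0: rank C_0 − rank ∂_1 = 7 − 6 = 1, and the invariant factors of ∂_1 are all 1, so H_0 = Z.
  H_1: rank ker ∂_1 − rank ∂_2 = (21 − 6) − 13 = 2, and the invariant factors of ∂_2 are all 1, so H_1 = Z^2.
  H_2: rank ker ∂_2 − rank ∂_3 = (14 − 13) − 0 = 1, and there is no ∂_3, so H_2 = Z.

(K is a triangulation of the torus T^2.)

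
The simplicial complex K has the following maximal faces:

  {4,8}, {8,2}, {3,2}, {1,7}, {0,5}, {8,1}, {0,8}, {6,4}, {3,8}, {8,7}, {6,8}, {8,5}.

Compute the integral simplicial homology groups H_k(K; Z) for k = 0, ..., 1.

Take the total order 0 < 1 < 2 < 3 < 4 < 5 < 6 < 7 < 8 on the vertex set. Then K (dimension 1) consists of the simplices:

  0-simplices (9): [0], [1], [2], [3], [4], [5], [6], [7], [8]
  1-simplices (12): [0,5], [0,8], [1,7], [1,8], [2,3], [2,8], [3,8], [4,6], [4,8], [5,8], [6,8], [7,8]

so the chain groups are C_0 ≅ Z^9, C_1 ≅ Z^12.

∂_1: C_1 → C_0 maps an edge to its endpoints' difference, ∂[p,q] = q − p.
This gives a 9×12 integer matrix of rank 8; reducing to Smith normal form yields diagonal entries (1,1,1,1,1,1,1,1).

Computing H_k = (kernel of ∂_k) / (image of ∂_{k+1}):

  H_0: rank C_0 − rank ∂_1 = 9 − 8 = 1, and the invariant factors of ∂_1 are all 1, so H_0 ≅ Z.
  H_1: rank ker ∂_1 − rank ∂_2 = (12 − 8) − 0 = 4, and there is no ∂_2, so H_1 ≅ Z^4.

H_0 = Z,  H_1 = Z^4.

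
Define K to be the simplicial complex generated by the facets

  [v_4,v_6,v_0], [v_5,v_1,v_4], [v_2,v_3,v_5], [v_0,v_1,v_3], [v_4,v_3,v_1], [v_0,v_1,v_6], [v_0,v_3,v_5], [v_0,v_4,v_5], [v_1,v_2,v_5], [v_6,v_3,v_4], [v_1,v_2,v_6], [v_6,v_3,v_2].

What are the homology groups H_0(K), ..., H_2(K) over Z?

H_0 ≅ Z,  H_1 ≅ Z/2,  H_2 = 0.

K has 7 vertices, 18 edges, 12 triangles.
rank ∂_0 = 0, rank ∂_1 = 6 ⇒ b_0 = 7 − 0 − 6 = 1; all invariant factors of ∂_1 are 1 so no torsion. So H_0 = Z.
rank ∂_1 = 6, rank ∂_2 = 12 ⇒ b_1 = 18 − 6 − 12 = 0; ∂_2 has invariant factor(s) [2] giving torsion. So H_1 = Z/2.
rank ∂_2 = 12, rank ∂_3 = 0 ⇒ b_2 = 12 − 12 − 0 = 0. So H_2 = 0.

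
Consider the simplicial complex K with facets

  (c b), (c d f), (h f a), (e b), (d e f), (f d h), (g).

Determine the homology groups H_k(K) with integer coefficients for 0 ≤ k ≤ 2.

H_0 = Z^2,  H_1 = Z,  H_2 = 0.

Fix the vertex order a < b < c < d < e < f < g < h and write every simplex with vertices in increasing order. Then dim K = 2 and the simplices of K are:

  0-simplices (8): a, b, c, d, e, f, g, h
  1-simplices (11): af, ah, bc, be, cd, cf, de, df, dh, ef, fh
  2-simplices (4): afh, cdf, def, dfh

giving chain groups C_0 ≅ Z^8, C_1 ≅ Z^11, C_2 ≅ Z^4.

The boundary map ∂_1: C_1 → C_0 maps an edge to its endpoints' difference, ∂[p,q] = q − p.
This gives a 8×11 integer matrix of rank 6; reducing to Smith normal form yields diagonal entries (1,1,1,1,1,1).

The boundary map ∂_2: C_2 → C_1 acts by ∂[p,q,r] = [q,r] − [p,r] + [p,q]. For instance
  ∂dfh = fh − dh + df,
  ∂cdf = df − cf + cd.
The 11×4 boundary matrix has rank 4 and Smith normal form diag(1,1,1,1).

Computing H_k = (kernel of ∂_k) / (image of ∂_{k+1}):

  H_0: rank C_0 − rank ∂_1 = 8 − 6 = 2, and the invariant factors of ∂_1 are all 1, so H_0 ≅ Z^2.
  H_1: rank ker ∂_1 − rank ∂_2 = (11 − 6) − 4 = 1, and the invariant factors of ∂_2 are all 1, so H_1 ≅ Z.
  H_2: rank ker ∂_2 − rank ∂_3 = (4 − 4) − 0 = 0, and there is no ∂_3, so H_2 ≅ 0.

As a check, the Euler characteristic is 8 − 11 + 4 = 1, which agrees with 2 − 1 + 0 = 1.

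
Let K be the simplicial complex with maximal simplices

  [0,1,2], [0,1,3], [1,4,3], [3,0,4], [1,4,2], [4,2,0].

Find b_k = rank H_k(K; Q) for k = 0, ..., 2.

K has 5 vertices, 9 edges, 6 triangles.
rank ∂_0 = 0, rank ∂_1 = 4 ⇒ b_0 = 5 − 0 − 4 = 1; all invariant factors of ∂_1 are 1 so no torsion. So H_0 = Z.
rank ∂_1 = 4, rank ∂_2 = 5 ⇒ b_1 = 9 − 4 − 5 = 0; all invariant factors of ∂_2 are 1 so no torsion. So H_1 = 0.
rank ∂_2 = 5, rank ∂_3 = 0 ⇒ b_2 = 6 − 5 − 0 = 1. So H_2 = Z.

b_0 = 1, b_1 = 0, b_2 = 1.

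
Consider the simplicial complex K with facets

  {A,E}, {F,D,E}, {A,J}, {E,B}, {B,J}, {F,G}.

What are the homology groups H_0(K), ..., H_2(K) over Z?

We work with the vertex ordering A < B < D < E < F < G < J. The simplices of K, each written with vertices in increasing order, are:

  0-simplices (7): A, B, D, E, F, G, J
  1-simplices (8): AE, AJ, BE, BJ, DE, DF, EF, FG
  2-simplices (1): DEF

Hence C_0 ≅ Z^7, C_1 ≅ Z^8, C_2 ≅ Z^1.

The boundary map ∂_1: C_1 → C_0 maps an edge to its endpoints' difference, ∂[p,q] = q − p. For instance
  ∂BJ = J − B.
The resulting 7×8 matrix has rank 6, and its Smith normal form has invariant factors (1,1,1,1,1,1).

Boundary ∂_2: C_2 → C_1 acts by ∂[p,q,r] = [q,r] − [p,r] + [p,q]. For instance
  ∂DEF = EF − DF + DE.
This gives a 8×1 integer matrix of rank 1; reducing to Smith normal form yields diagonal entries (1).

From H_k ≅ ker(∂_k) / im(∂_{k+1}) we obtain:

  H_0: rank C_0 − rank ∂_1 = 7 − 6 = 1, and the invariant factors of ∂_1 are all 1, so H_0 = Z.
  H_1: rank ker ∂_1 − rank ∂_2 = (8 − 6) − 1 = 1, and the invariant factors of ∂_2 are all 1, so H_1 = Z.
  H_2: rank ker ∂_2 − rank ∂_3 = (1 − 1) − 0 = 0, and there is no ∂_3, so H_2 = 0.

H_0 ≅ Z,  H_1 ≅ Z,  H_2 = 0.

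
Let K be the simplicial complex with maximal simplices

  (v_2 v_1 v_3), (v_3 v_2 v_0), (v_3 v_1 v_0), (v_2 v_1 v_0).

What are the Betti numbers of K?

b_0 = 1, b_1 = 0, b_2 = 1.

We work with the vertex ordering v_0 < v_1 < v_2 < v_3. The simplices of K, each written with vertices in increasing order, are:

  0-simplices (4): [v_0], [v_1], [v_2], [v_3]
  1-simplices (6): [v_0,v_1], [v_0,v_2], [v_0,v_3], [v_1,v_2], [v_1,v_3], [v_2,v_3]
  2-simplices (4): [v_0,v_1,v_2], [v_0,v_1,v_3], [v_0,v_2,v_3], [v_1,v_2,v_3]

Hence C_0 ≅ Z^4, C_1 ≅ Z^6, C_2 ≅ Z^4.

The boundary map ∂_1: C_1 → C_0 maps an edge to its endpoints' difference, ∂[p,q] = q − p.
The 4×6 boundary matrix has rank 3 and Smith normal form diag(1,1,1).

∂_2: C_2 → C_1 maps a triangle to the signed sum of its edges. For instance
  ∂[v_0,v_1,v_2] = [v_1,v_2] − [v_0,v_2] + [v_0,v_1],
  ∂[v_0,v_2,v_3] = [v_2,v_3] − [v_0,v_3] + [v_0,v_2].
As a 6×4 matrix over Z this has rank 3, with invariant factors (1,1,1).

Reading off H_k = ker ∂_k / im ∂_{k+1}:

  H_0: rank C_0 − rank ∂_1 = 4 − 3 = 1, and the invariant factors of ∂_1 are all 1, so H_0 ≅ Z.
  H_1: rank ker ∂_1 − rank ∂_2 = (6 − 3) − 3 = 0, and the invariant factors of ∂_2 are all 1, so H_1 ≅ 0.
  H_2: rank ker ∂_2 − rank ∂_3 = (4 − 3) − 0 = 1, and there is no ∂_3, so H_2 ≅ Z.

Hence the Betti numbers are b_0 = 1, b_1 = 0, b_2 = 1.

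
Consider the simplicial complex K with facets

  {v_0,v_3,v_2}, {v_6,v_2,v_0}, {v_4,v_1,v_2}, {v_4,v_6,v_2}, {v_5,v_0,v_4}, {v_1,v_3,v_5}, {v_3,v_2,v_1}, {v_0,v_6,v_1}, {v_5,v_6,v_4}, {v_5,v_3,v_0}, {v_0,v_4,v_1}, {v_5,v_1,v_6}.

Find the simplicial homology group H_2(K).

Take the total order v_0 < v_1 < v_2 < v_3 < v_4 < v_5 < v_6 on the vertex set. Then K (dimension 2) consists of the simplices:

  0-simplices (7): [v_0], [v_1], [v_2], [v_3], [v_4], [v_5], [v_6]
  1-simplices (18): (18 of them)
  2-simplices (12): (12 of them)

so the chain groups are C_0 ≅ Z^7, C_1 ≅ Z^18, C_2 ≅ Z^12.

Boundary ∂_1: C_1 → C_0 maps an edge to its endpoints' difference, ∂[p,q] = q − p.
As a 7×18 matrix over Z this has rank 6, with invariant factors (1,1,1,1,1,1).

Boundary ∂_2: C_2 → C_1 acts by ∂[p,q,r] = [q,r] − [p,r] + [p,q]. For instance
  ∂[v_0,v_1,v_6] = [v_1,v_6] − [v_0,v_6] + [v_0,v_1],
  ∂[v_4,v_5,v_6] = [v_5,v_6] − [v_4,v_6] + [v_4,v_5].
The resulting 18×12 matrix has rank 12, and its Smith normal form has invariant factors (1,1,1,1,1,1,1,1,1,1,1,2).

From H_k ≅ ker(∂_k) / im(∂_{k+1}) we obtain:

  H_2: rank ker ∂_2 − rank ∂_3 = (12 − 12) − 0 = 0, and there is no ∂_3, so H_2 = 0.

(K is a triangulation of the real projective plane RP^2.)

H_2 ≅ 0.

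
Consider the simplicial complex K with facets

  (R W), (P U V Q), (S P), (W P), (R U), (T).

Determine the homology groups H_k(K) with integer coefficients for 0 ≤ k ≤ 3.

Fix the vertex order P < Q < R < S < T < U < V < W and write every simplex with vertices in increasing order. Then dim K = 3 and the simplices of K are:

  0-simplices (8): P, Q, R, S, T, U, V, W
  1-simplices (10): PQ, PS, PU, PV, PW, QU, QV, RU, RW, UV
  2-simplices (4): PQU, PQV, PUV, QUV
  3-simplices (1): PQUV

so the chain groups are C_0 ≅ Z^8, C_1 ≅ Z^10, C_2 ≅ Z^4, C_3 ≅ Z^1.

Boundary ∂_1: C_1 → C_0 sends each edge [p,q] (with p < q) to q − p. For instance
  ∂RW = W − R.
As a 8×10 matrix over Z this has rank 6, with invariant factors (1,1,1,1,1,1).

Boundary ∂_2: C_2 → C_1 acts by ∂[p,q,r] = [q,r] − [p,r] + [p,q]. For instance
  ∂PUV = UV − PV + PU,
  ∂QUV = UV − QV + QU.
As a 10×4 matrix over Z this has rank 3, with invariant factors (1,1,1).

Boundary ∂_3: C_3 → C_2 sends each 3-simplex σ to the alternating sum Σ_i (−1)^i (σ with its i-th vertex removed). For instance
  ∂PQUV = QUV − PUV + PQV − PQU.
The 4×1 boundary matrix has rank 1 and Smith normal form diag(1).

Computing H_k = (kernel of ∂_k) / (image of ∂_{k+1}):

  H_0: rank C_0 − rank ∂_1 = 8 − 6 = 2, and the invariant factors of ∂_1 are all 1, so H_0 = Z^2.
  H_1: rank ker ∂_1 − rank ∂_2 = (10 − 6) − 3 = 1, and the invariant factors of ∂_2 are all 1, so H_1 = Z.
  H_2: rank ker ∂_2 − rank ∂_3 = (4 − 3) − 1 = 0, and the invariant factors of ∂_3 are all 1, so H_2 = 0.
  H_3: rank ker ∂_3 − rank ∂_4 = (1 − 1) − 0 = 0, and there is no ∂_4, so H_3 = 0.

H_0 ≅ Z^2,  H_1 ≅ Z,  H_2 = 0,  H_3 = 0.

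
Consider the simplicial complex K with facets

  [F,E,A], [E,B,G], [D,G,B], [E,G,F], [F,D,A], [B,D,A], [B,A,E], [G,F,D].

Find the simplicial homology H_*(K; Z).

Fix the vertex order A < B < D < E < F < G and write every simplex with vertices in increasing order. Then dim K = 2 and the simplices of K are:

  0-simplices (6): A, B, D, E, F, G
  1-simplices (12): AB, AD, AE, AF, BD, BE, BG, DF, DG, EF, EG, FG
  2-simplices (8): ABD, ABE, ADF, AEF, BDG, BEG, DFG, EFG

giving chain groups C_0 ≅ Z^6, C_1 ≅ Z^12, C_2 ≅ Z^8.

The boundary map ∂_1: C_1 → C_0 is given by ∂[p,q] = [q] − [p]. For instance
  ∂BE = E − B.
The 6×12 boundary matrix has rank 5 and Smith normal form diag(1,1,1,1,1).

The boundary map ∂_2: C_2 → C_1 acts by ∂[p,q,r] = [q,r] − [p,r] + [p,q]. For instance
  ∂ADF = DF − AF + AD,
  ∂BDG = DG − BG + BD.
The 12×8 boundary matrix has rank 7 and Smith normal form diag(1,1,1,1,1,1,1).

Computing H_k = (kernel of ∂_k) / (image of ∂_{k+1}):

  H_0: rank C_0 − rank ∂_1 = 6 − 5 = 1, and the invariant factors of ∂_1 are all 1, so H_0 = Z.
  H_1: rank ker ∂_1 − rank ∂_2 = (12 − 5) − 7 = 0, and the invariant factors of ∂_2 are all 1, so H_1 = 0.
  H_2: rank ker ∂_2 − rank ∂_3 = (8 − 7) − 0 = 1, and there is no ∂_3, so H_2 = Z.

(K is a triangulation of the 2-sphere S^2.)

H_0 = Z,  H_1 = 0,  H_2 = Z.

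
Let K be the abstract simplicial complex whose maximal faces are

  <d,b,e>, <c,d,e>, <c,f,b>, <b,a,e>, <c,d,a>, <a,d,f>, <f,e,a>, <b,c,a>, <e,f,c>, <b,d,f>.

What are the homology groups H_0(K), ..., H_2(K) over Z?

Take the total order a < b < c < d < e < f on the vertex set. Then K (dimension 2) consists of the simplices:

  0-simplices (6): a, b, c, d, e, f
  1-simplices (15): ab, ac, ad, ae, af, bc, bd, be, bf, cd, ce, cf, de, df, ef
  2-simplices (10): abc, abe, acd, adf, aef, bcf, bde, bdf, cde, cef

Hence C_0 ≅ Z^6, C_1 ≅ Z^15, C_2 ≅ Z^10.

The boundary map ∂_1: C_1 → C_0 maps an edge to its endpoints' difference, ∂[p,q] = q − p. For instance
  ∂be = e − b.
As a 6×15 matrix over Z this has rank 5, with invariant factors (1,1,1,1,1).

∂_2: C_2 → C_1 sends each 2-simplex [p,q,r] to [q,r] − [p,r] + [p,q]. For instance
  ∂cde = de − ce + cd,
  ∂aef = ef − af + ae.
As a 15×10 matrix over Z this has rank 10, with invariant factors (1,1,1,1,1,1,1,1,1,2).

Now H_k = ker ∂_k / im ∂_{k+1}, so:

  H_0: rank C_0 − rank ∂_1 = 6 − 5 = 1, and the invariant factors of ∂_1 are all 1, so H_0 = Z.
  H_1: rank ker ∂_1 − rank ∂_2 = (15 − 5) − 10 = 0, and ∂_2 has invariant factor 2 > 1, so H_1 = Z/2.
  H_2: rank ker ∂_2 − rank ∂_3 = (10 − 10) − 0 = 0, and there is no ∂_3, so H_2 = 0.

As a check, the Euler characteristic is 6 − 15 + 10 = 1, which agrees with 1 − 0 + 0 = 1.
(K is a triangulation of the real projective plane RP^2.)

H_0 ≅ Z,  H_1 ≅ Z/2,  H_2 = 0.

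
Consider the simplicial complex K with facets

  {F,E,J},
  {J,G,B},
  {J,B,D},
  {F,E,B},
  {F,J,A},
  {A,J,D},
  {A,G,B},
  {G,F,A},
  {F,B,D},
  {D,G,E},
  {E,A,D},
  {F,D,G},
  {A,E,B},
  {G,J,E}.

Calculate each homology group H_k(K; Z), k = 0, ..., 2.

Fix the vertex order A < B < D < E < F < G < J and write every simplex with vertices in increasing order. Then dim K = 2 and the simplices of K are:

  0-simplices (7): A, B, D, E, F, G, J
  1-simplices (21): AB, AD, AE, AF, AG, AJ, BD, BE, BF, BG, BJ, DE, DF, DG, DJ, EF, EG, EJ, FG, FJ, GJ
  2-simplices (14): ABE, ABG, ADE, ADJ, AFG, AFJ, BDF, BDJ, BEF, BGJ, DEG, DFG, EFJ, EGJ

so the chain groups are C_0 ≅ Z^7, C_1 ≅ Z^21, C_2 ≅ Z^14.

The boundary map ∂_1: C_1 → C_0 is given by ∂[p,q] = [q] − [p].
The resulting 7×21 matrix has rank 6, and its Smith normal form has invariant factors (1,1,1,1,1,1).

Boundary ∂_2: C_2 → C_1 sends each 2-simplex [p,q,r] to [q,r] − [p,r] + [p,q]. For instance
  ∂ABG = BG − AG + AB,
  ∂AFG = FG − AG + AF.
The 21×14 boundary matrix has rank 13 and Smith normal form diag(1,1,1,1,1,1,1,1,1,1,1,1,1).

Now H_k = ker ∂_k / im ∂_{k+1}, so:

  H_0: rank C_0 − rank ∂_1 = 7 − 6 = 1, and the invariant factors of ∂_1 are all 1, so H_0 ≅ Z.
  H_1: rank ker ∂_1 − rank ∂_2 = (21 − 6) − 13 = 2, and the invariant factors of ∂_2 are all 1, so H_1 ≅ Z^2.
  H_2: rank ker ∂_2 − rank ∂_3 = (14 − 13) − 0 = 1, and there is no ∂_3, so H_2 ≅ Z.

As a check, the Euler characteristic is 7 − 21 + 14 = 0, which agrees with 1 − 2 + 1 = 0.

H_0 ≅ Z,  H_1 ≅ Z^2,  H_2 ≅ Z.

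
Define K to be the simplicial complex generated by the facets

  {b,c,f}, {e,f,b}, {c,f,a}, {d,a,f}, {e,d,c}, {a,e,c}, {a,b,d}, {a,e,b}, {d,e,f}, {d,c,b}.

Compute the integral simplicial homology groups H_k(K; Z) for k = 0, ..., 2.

H_0 ≅ Z,  H_1 ≅ Z/2Z,  H_2 = 0.

We work with the vertex ordering a < b < c < d < e < f. The simplices of K, each written with vertices in increasing order, are:

  0-simplices (6): a, b, c, d, e, f
  1-simplices (15): ab, ac, ad, ae, af, bc, bd, be, bf, cd, ce, cf, de, df, ef
  2-simplices (10): abd, abe, ace, acf, adf, bcd, bcf, bef, cde, def

so the chain groups are C_0 ≅ Z^6, C_1 ≅ Z^15, C_2 ≅ Z^10.

∂_1: C_1 → C_0 maps an edge to its endpoints' difference, ∂[p,q] = q − p. For instance
  ∂ad = d − a.
As a 6×15 matrix over Z this has rank 5, with invariant factors (1,1,1,1,1).

∂_2: C_2 → C_1 maps a triangle to the signed sum of its edges. For instance
  ∂acf = cf − af + ac,
  ∂cde = de − ce + cd.
This gives a 15×10 integer matrix of rank 10; reducing to Smith normal form yields diagonal entries (1,1,1,1,1,1,1,1,1,2).

Computing H_k = (kernel of ∂_k) / (image of ∂_{k+1}):

  H_0: rank C_0 − rank ∂_1 = 6 − 5 = 1, and the invariant factors of ∂_1 are all 1, so H_0 = Z.
  H_1: rank ker ∂_1 − rank ∂_2 = (15 − 5) − 10 = 0, and ∂_2 has invariant factor 2 > 1, so H_1 = Z/2Z.
  H_2: rank ker ∂_2 − rank ∂_3 = (10 − 10) − 0 = 0, and there is no ∂_3, so H_2 = 0.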